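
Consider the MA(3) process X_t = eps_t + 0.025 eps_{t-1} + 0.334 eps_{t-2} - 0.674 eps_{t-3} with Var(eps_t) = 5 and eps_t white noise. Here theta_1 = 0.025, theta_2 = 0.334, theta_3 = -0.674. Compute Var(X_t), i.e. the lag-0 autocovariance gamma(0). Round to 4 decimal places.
\gamma(0) = 7.8323

For an MA(q) process X_t = eps_t + sum_i theta_i eps_{t-i} with
Var(eps_t) = sigma^2, the variance is
  gamma(0) = sigma^2 * (1 + sum_i theta_i^2).
  sum_i theta_i^2 = (0.025)^2 + (0.334)^2 + (-0.674)^2 = 0.000625 + 0.111556 + 0.454276 = 0.566457.
  gamma(0) = 5 * (1 + 0.566457) = 5 * 1.566457 = 7.832285, which rounds to 7.8323.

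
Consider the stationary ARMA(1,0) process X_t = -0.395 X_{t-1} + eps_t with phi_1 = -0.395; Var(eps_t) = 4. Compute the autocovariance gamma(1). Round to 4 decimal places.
\gamma(1) = -1.8721

Multiply the model equation by X_{t-k} and take expectations. With theta_0 = psi_0 = 1 and psi_j the MA(infinity) weights, this gives
  gamma(k) - sum_i phi_i gamma(k-i) = c_k,
  c_k = sigma^2 * sum_{j=k..q} theta_j psi_{j-k}   (c_k = 0 for k > q),
using gamma(-m) = gamma(m).
Pure AR (q = 0): c_0 = sigma^2 = 4, c_k = 0 for k >= 1.
Equations for k = 0 and k = 1 (AR order 1):
  gamma(0) = phi_1 gamma(1) + c_0
  gamma(1) = phi_1 gamma(0) + c_1
Substituting the second into the first: gamma(0) (1 - phi_1^2) = c_0 + phi_1 c_1, so
  gamma(0) = c_0 / (1 - phi_1^2) = 4 / (1 - (-0.395)^2) = 4 / 0.843975 = 4.739477.
  gamma(1) = phi_1 gamma(0) = (-0.395)(4.739477) = -1.872093.
Therefore gamma(1) = -1.8721 (to 4 decimal places).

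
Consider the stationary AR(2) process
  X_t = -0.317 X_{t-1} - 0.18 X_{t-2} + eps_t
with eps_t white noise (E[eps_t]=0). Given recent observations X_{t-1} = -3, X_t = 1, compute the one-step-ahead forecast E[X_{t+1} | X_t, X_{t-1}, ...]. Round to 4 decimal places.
E[X_{t+1} \mid \mathcal F_t] = 0.2230

For an AR(p) model X_t = c + sum_i phi_i X_{t-i} + eps_t, the
one-step-ahead conditional mean is
  E[X_{t+1} | X_t, ...] = c + sum_i phi_i X_{t+1-i}.
Substitute known values:
  E[X_{t+1} | ...] = (-0.317) * (1) + (-0.18) * (-3)
                   = 0.2230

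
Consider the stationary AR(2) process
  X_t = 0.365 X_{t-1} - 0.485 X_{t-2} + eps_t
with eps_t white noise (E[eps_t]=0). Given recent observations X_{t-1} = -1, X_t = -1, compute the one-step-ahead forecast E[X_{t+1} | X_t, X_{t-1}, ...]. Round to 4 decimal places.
E[X_{t+1} \mid \mathcal F_t] = 0.1200

For an AR(p) model X_t = c + sum_i phi_i X_{t-i} + eps_t, the
one-step-ahead conditional mean is
  E[X_{t+1} | X_t, ...] = c + sum_i phi_i X_{t+1-i}.
Substitute known values:
  E[X_{t+1} | ...] = (0.365) * (-1) + (-0.485) * (-1)
                   = 0.1200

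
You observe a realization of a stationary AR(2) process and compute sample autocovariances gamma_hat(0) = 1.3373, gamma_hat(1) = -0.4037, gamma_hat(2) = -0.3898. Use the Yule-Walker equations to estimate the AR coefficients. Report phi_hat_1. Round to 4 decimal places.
\hat\phi_{1} = -0.4290

The Yule-Walker equations for an AR(p) process read, in matrix form,
  Gamma_p phi = r_p,   with   (Gamma_p)_{ij} = gamma(|i - j|),
                       (r_p)_i = gamma(i),   i,j = 1..p.
Substitute the sample gammas (Toeplitz matrix and right-hand side of size 2):
  Gamma_p = [[1.3373, -0.4037], [-0.4037, 1.3373]]
  r_p     = [-0.4037, -0.3898]
Written out:
  1.3373 phi_1 - 0.4037 phi_2 = -0.4037
  -0.4037 phi_1 + 1.3373 phi_2 = -0.3898
Solve by Cramer's rule:
  det = gamma(0)^2 - gamma(1)^2 = (1.3373)^2 - (-0.4037)^2 = 1.78837129 - 0.16297369 = 1.6253976
  phi_hat_1 = [gamma(1) gamma(0) - gamma(1) gamma(2)] / det = [(-0.4037)(1.3373) - (-0.4037)(-0.3898)] / 1.6253976 = -0.69723027 / 1.6253976 = -0.429
  phi_hat_2 = [gamma(0) gamma(2) - gamma(1)^2] / det = [(1.3373)(-0.3898) - (-0.4037)^2] / 1.6253976 = -0.68425323 / 1.6253976 = -0.421
So phi_hat = [-0.4290, -0.4210].
Therefore phi_hat_1 = -0.4290.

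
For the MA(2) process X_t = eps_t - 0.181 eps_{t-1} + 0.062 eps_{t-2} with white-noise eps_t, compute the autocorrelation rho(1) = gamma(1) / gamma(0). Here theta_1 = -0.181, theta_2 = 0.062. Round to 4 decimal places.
\rho(1) = -0.1854

For an MA(q) process with theta_0 = 1, the autocovariance is
  gamma(k) = sigma^2 * sum_{i=0..q-k} theta_i * theta_{i+k},
and rho(k) = gamma(k) / gamma(0). Sigma^2 cancels.
  numerator   = (1)*(-0.181) + (-0.181)*(0.062) = -0.192222.
  denominator = (1)^2 + (-0.181)^2 + (0.062)^2 = 1.036605.
  rho(1) = -0.192222 / 1.036605 = -0.1854.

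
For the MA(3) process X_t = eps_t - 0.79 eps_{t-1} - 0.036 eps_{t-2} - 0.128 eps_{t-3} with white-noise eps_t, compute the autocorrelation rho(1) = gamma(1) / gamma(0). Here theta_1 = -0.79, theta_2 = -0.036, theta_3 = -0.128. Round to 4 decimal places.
\rho(1) = -0.4611

For an MA(q) process with theta_0 = 1, the autocovariance is
  gamma(k) = sigma^2 * sum_{i=0..q-k} theta_i * theta_{i+k},
and rho(k) = gamma(k) / gamma(0). Sigma^2 cancels.
  numerator   = (1)*(-0.79) + (-0.79)*(-0.036) + (-0.036)*(-0.128) = -0.756952.
  denominator = (1)^2 + (-0.79)^2 + (-0.036)^2 + (-0.128)^2 = 1.64178.
  rho(1) = -0.756952 / 1.64178 = -0.4611.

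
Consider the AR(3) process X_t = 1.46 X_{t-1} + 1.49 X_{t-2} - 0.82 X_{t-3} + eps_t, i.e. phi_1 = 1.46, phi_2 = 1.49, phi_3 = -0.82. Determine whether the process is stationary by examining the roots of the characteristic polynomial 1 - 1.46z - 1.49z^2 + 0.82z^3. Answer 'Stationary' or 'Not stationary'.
\text{Not stationary}

The AR(p) characteristic polynomial is P(z) = 1 - 1.46z - 1.49z^2 + 0.82z^3.
Stationarity requires all roots to lie outside the unit circle, i.e. |z| > 1 for every root.
Degree 3: look for a simple real root z0 first, then factor out (1 - z/z0) and solve the remaining quadratic.
Testing z0 = 0.5: P(0.5) = 1 + (-1.46)(0.5) + (-1.49)(0.5)^2 + (0.82)(0.5)^3
  = 1 + (-0.73) + (-0.3725) + (0.1025) = 0.  So z_0 = 0.5 is a root, |z_0| = 0.5.
Divide out the factor (1 - 2 z) = (1 - z/z0) (since 1/z0 = 2):
  P(z) = (1 - 2 z)(1 + (0.54) z + (-0.41) z^2)
  [check: z-coef 0.54 - (2) = -1.46; z^2-coef -0.41 - (2)(0.54) = -1.49; z^3-coef -(2)(-0.41) = 0.82.]
Remaining roots from the quadratic factor 1 + (0.54) z + (-0.41) z^2:
  Set 1 + (0.54) z + (-0.41) z^2 = 0, i.e. a z^2 + b z + c = 0 with a = -0.41, b = 0.54, c = 1.
  Discriminant D = b^2 - 4ac = (0.54)^2 - 4*(-0.41)*1 = 0.2916 - (-1.64) = 1.9316.
  D >= 0, so the roots are real: z = (-b +/- sqrt(D)) / (2a) = (-0.54 +/- 1.38982) / (-0.82).
    z_1 = (-0.54 + 1.38982) / (-0.82) = -1.0364,   |z_1| = 1.0364.
    z_2 = (-0.54 - 1.38982) / (-0.82) = 2.3534,   |z_2| = 2.3534.
Moduli of all roots: 0.5000, 1.0364, 2.3534.
All moduli strictly greater than 1? No.
Verdict: Not stationary.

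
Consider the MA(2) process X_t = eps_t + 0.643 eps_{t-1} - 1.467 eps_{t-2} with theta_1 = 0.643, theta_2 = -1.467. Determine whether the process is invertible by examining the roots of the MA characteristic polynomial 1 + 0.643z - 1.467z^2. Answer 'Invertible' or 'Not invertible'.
\text{Not invertible}

The MA(q) characteristic polynomial is P(z) = 1 + 0.643z - 1.467z^2.
Invertibility requires all roots to lie outside the unit circle, i.e. |z| > 1 for every root.
Set 1 + (0.643) z + (-1.467) z^2 = 0, i.e. a z^2 + b z + c = 0 with a = -1.467, b = 0.643, c = 1.
Discriminant D = b^2 - 4ac = (0.643)^2 - 4*(-1.467)*1 = 0.413449 - (-5.868) = 6.281449.
D >= 0, so the roots are real: z = (-b +/- sqrt(D)) / (2a) = (-0.643 +/- 2.506282) / (-2.934).
  z_1 = (-0.643 + 2.506282) / (-2.934) = -0.6351,   |z_1| = 0.6351.
  z_2 = (-0.643 - 2.506282) / (-2.934) = 1.0734,   |z_2| = 1.0734.
Moduli of all roots: 0.6351, 1.0734.
All moduli strictly greater than 1? No.
Verdict: Not invertible.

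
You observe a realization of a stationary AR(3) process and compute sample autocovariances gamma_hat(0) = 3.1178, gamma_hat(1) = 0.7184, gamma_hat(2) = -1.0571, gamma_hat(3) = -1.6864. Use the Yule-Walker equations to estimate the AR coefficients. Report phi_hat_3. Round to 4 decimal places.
\hat\phi_{3} = -0.4270

The Yule-Walker equations for an AR(p) process read, in matrix form,
  Gamma_p phi = r_p,   with   (Gamma_p)_{ij} = gamma(|i - j|),
                       (r_p)_i = gamma(i),   i,j = 1..p.
Substitute the sample gammas (Toeplitz matrix and right-hand side of size 3):
  Gamma_p = [[3.1178, 0.7184, -1.0571], [0.7184, 3.1178, 0.7184], [-1.0571, 0.7184, 3.1178]]
  r_p     = [0.7184, -1.0571, -1.6864]
Written out (R1..R3):
  (R1) 3.1178 phi_1 + 0.7184 phi_2 - 1.0571 phi_3 = 0.7184
  (R2) 0.7184 phi_1 + 3.1178 phi_2 + 0.7184 phi_3 = -1.0571
  (R3) -1.0571 phi_1 + 0.7184 phi_2 + 3.1178 phi_3 = -1.6864
Gaussian elimination:
  R2 <- R2 - (0.7184/3.1178) R1 = R2 - (0.230419) R1:  2.952267 phi_2 + 0.961976 phi_3 = -1.222633
  R3 <- R3 - (-1.0571/3.1178) R1 = R3 - (-0.339053) R1:  0.961976 phi_2 + 2.759387 phi_3 = -1.442824
  R3 <- R3 - (0.961976/2.952267) R2 = R3 - (0.325843) R2:  2.445934 phi_3 = -1.044438
Back-substitution:
  phi_hat_3 = -1.044438 / 2.445934 = -0.42701
  phi_hat_2 = (-1.222633 - (0.961976)(-0.42701)) / 2.952267 = -0.274995
  phi_hat_1 = (0.7184 - (0.7184)(-0.274995) - (-1.0571)(-0.42701)) / 3.1178 = 0.149004
So phi_hat = [0.1490, -0.2750, -0.4270].
Therefore phi_hat_3 = -0.4270.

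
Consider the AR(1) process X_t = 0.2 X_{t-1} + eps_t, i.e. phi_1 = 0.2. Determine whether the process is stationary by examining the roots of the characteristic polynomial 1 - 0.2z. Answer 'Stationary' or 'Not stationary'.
\text{Stationary}

The AR(p) characteristic polynomial is P(z) = 1 - 0.2z.
Stationarity requires all roots to lie outside the unit circle, i.e. |z| > 1 for every root.
This is linear in z: 1 + (-0.2) z = 0  =>  z = -1/(-0.2) = 5,  |z| = 5.
Moduli of all roots: 5.0000.
All moduli strictly greater than 1? Yes.
Verdict: Stationary.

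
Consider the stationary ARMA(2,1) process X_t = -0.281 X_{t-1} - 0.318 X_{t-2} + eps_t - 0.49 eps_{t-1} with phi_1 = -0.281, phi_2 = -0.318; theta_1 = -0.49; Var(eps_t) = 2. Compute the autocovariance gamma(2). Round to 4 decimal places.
\gamma(2) = -0.6628

Multiply the model equation by X_{t-k} and take expectations. With theta_0 = psi_0 = 1 and psi_j the MA(infinity) weights, this gives
  gamma(k) - sum_i phi_i gamma(k-i) = c_k,
  c_k = sigma^2 * sum_{j=k..q} theta_j psi_{j-k}   (c_k = 0 for k > q),
using gamma(-m) = gamma(m).
psi-weights needed (psi_j = theta_j + sum_i phi_i psi_{j-i}):
  psi_1 = theta_1 + phi_1 = -0.49 + (-0.281) = -0.771
Right-hand sides:
  c_0 = sigma^2 (1 + theta_1 psi_1) = 2 * (1 + (-0.49)(-0.771)) = 2 * 1.37779 = 2.75558
  c_1 = sigma^2 theta_1 = 2 * (-0.49) = -0.98
  c_2 = 0
Equations for k = 0, 1, 2 (AR order 2, c_2 = 0):
  (E0) gamma(0) = phi_1 gamma(1) + phi_2 gamma(2) + c_0
  (E1) gamma(1) = phi_1 gamma(0) + phi_2 gamma(1) + c_1
  (E2) gamma(2) = phi_1 gamma(1) + phi_2 gamma(0)
From (E1): gamma(1) = A gamma(0) + B with
  A = phi_1 / (1 - phi_2) = -0.281 / 1.318 = -0.213202,   B = c_1 / (1 - phi_2) = -0.98 / 1.318 = -0.743551.
Insert (E2) into (E0): gamma(0) (1 - phi_2^2) = phi_1 (1 + phi_2) gamma(1) + c_0.
  phi_1 (1 + phi_2) = (-0.281)(0.682) = -0.191642,   1 - phi_2^2 = 0.898876.
Replace gamma(1) by A gamma(0) + B and collect gamma(0):
  gamma(0) [0.898876 - (-0.191642)(-0.213202)] = (-0.191642)(-0.743551) + 2.75558
  gamma(0) * 0.858018 = 2.898076
  gamma(0) = 2.898076 / 0.858018 = 3.377641.
  gamma(1) = A gamma(0) + B = (-0.213202)(3.377641) + (-0.743551) = -1.46367.
  gamma(2) = phi_1 gamma(1) + phi_2 gamma(0) = (-0.281)(-1.46367) + (-0.318)(3.377641) = -0.662799.
Therefore gamma(2) = -0.6628 (to 4 decimal places).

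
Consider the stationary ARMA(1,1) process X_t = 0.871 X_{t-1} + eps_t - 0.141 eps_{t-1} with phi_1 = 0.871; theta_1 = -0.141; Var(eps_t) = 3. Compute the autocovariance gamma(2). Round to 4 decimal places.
\gamma(2) = 6.9325

Multiply the model equation by X_{t-k} and take expectations. With theta_0 = psi_0 = 1 and psi_j the MA(infinity) weights, this gives
  gamma(k) - sum_i phi_i gamma(k-i) = c_k,
  c_k = sigma^2 * sum_{j=k..q} theta_j psi_{j-k}   (c_k = 0 for k > q),
using gamma(-m) = gamma(m).
psi-weights needed (psi_j = theta_j + sum_i phi_i psi_{j-i}):
  psi_1 = theta_1 + phi_1 = -0.141 + (0.871) = 0.73
Right-hand sides:
  c_0 = sigma^2 (1 + theta_1 psi_1) = 3 * (1 + (-0.141)(0.73)) = 3 * 0.89707 = 2.69121
  c_1 = sigma^2 theta_1 = 3 * (-0.141) = -0.423
  c_2 = 0
Equations for k = 0 and k = 1 (AR order 1):
  gamma(0) = phi_1 gamma(1) + c_0
  gamma(1) = phi_1 gamma(0) + c_1
Substituting the second into the first: gamma(0) (1 - phi_1^2) = c_0 + phi_1 c_1, so
  gamma(0) = (c_0 + phi_1 c_1) / (1 - phi_1^2) = (2.69121 + (0.871)(-0.423)) / (1 - (0.871)^2) = 2.322777 / 0.241359 = 9.623743.
  gamma(1) = phi_1 gamma(0) + c_1 = (0.871)(9.623743) + (-0.423) = 7.95928.
For k = 2 (> q): gamma(2) = phi_1 gamma(1) = (0.871)(7.95928) = 6.932533.
Therefore gamma(2) = 6.9325 (to 4 decimal places).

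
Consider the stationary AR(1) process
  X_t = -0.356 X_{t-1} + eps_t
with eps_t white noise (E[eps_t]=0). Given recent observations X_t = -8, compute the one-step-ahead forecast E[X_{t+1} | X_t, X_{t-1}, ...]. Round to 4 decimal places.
E[X_{t+1} \mid \mathcal F_t] = 2.8480

For an AR(p) model X_t = c + sum_i phi_i X_{t-i} + eps_t, the
one-step-ahead conditional mean is
  E[X_{t+1} | X_t, ...] = c + sum_i phi_i X_{t+1-i}.
Substitute known values:
  E[X_{t+1} | ...] = (-0.356) * (-8)
                   = 2.8480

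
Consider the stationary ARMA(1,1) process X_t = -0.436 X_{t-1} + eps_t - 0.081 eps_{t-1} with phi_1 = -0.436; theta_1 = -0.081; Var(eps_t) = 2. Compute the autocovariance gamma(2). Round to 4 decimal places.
\gamma(2) = 0.5763

Multiply the model equation by X_{t-k} and take expectations. With theta_0 = psi_0 = 1 and psi_j the MA(infinity) weights, this gives
  gamma(k) - sum_i phi_i gamma(k-i) = c_k,
  c_k = sigma^2 * sum_{j=k..q} theta_j psi_{j-k}   (c_k = 0 for k > q),
using gamma(-m) = gamma(m).
psi-weights needed (psi_j = theta_j + sum_i phi_i psi_{j-i}):
  psi_1 = theta_1 + phi_1 = -0.081 + (-0.436) = -0.517
Right-hand sides:
  c_0 = sigma^2 (1 + theta_1 psi_1) = 2 * (1 + (-0.081)(-0.517)) = 2 * 1.041877 = 2.083754
  c_1 = sigma^2 theta_1 = 2 * (-0.081) = -0.162
  c_2 = 0
Equations for k = 0 and k = 1 (AR order 1):
  gamma(0) = phi_1 gamma(1) + c_0
  gamma(1) = phi_1 gamma(0) + c_1
Substituting the second into the first: gamma(0) (1 - phi_1^2) = c_0 + phi_1 c_1, so
  gamma(0) = (c_0 + phi_1 c_1) / (1 - phi_1^2) = (2.083754 + (-0.436)(-0.162)) / (1 - (-0.436)^2) = 2.154386 / 0.809904 = 2.660051.
  gamma(1) = phi_1 gamma(0) + c_1 = (-0.436)(2.660051) + (-0.162) = -1.321782.
For k = 2 (> q): gamma(2) = phi_1 gamma(1) = (-0.436)(-1.321782) = 0.576297.
Therefore gamma(2) = 0.5763 (to 4 decimal places).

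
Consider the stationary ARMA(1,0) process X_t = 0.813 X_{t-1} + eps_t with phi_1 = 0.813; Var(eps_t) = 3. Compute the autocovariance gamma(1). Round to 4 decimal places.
\gamma(1) = 7.1940

Multiply the model equation by X_{t-k} and take expectations. With theta_0 = psi_0 = 1 and psi_j the MA(infinity) weights, this gives
  gamma(k) - sum_i phi_i gamma(k-i) = c_k,
  c_k = sigma^2 * sum_{j=k..q} theta_j psi_{j-k}   (c_k = 0 for k > q),
using gamma(-m) = gamma(m).
Pure AR (q = 0): c_0 = sigma^2 = 3, c_k = 0 for k >= 1.
Equations for k = 0 and k = 1 (AR order 1):
  gamma(0) = phi_1 gamma(1) + c_0
  gamma(1) = phi_1 gamma(0) + c_1
Substituting the second into the first: gamma(0) (1 - phi_1^2) = c_0 + phi_1 c_1, so
  gamma(0) = c_0 / (1 - phi_1^2) = 3 / (1 - (0.813)^2) = 3 / 0.339031 = 8.848748.
  gamma(1) = phi_1 gamma(0) = (0.813)(8.848748) = 7.194032.
Therefore gamma(1) = 7.1940 (to 4 decimal places).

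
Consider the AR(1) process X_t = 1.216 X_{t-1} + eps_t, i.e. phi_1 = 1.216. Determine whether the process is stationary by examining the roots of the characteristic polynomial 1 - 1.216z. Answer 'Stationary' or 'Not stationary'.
\text{Not stationary}

The AR(p) characteristic polynomial is P(z) = 1 - 1.216z.
Stationarity requires all roots to lie outside the unit circle, i.e. |z| > 1 for every root.
This is linear in z: 1 + (-1.216) z = 0  =>  z = -1/(-1.216) = 0.822368,  |z| = 0.822368.
Moduli of all roots: 0.8224.
All moduli strictly greater than 1? No.
Verdict: Not stationary.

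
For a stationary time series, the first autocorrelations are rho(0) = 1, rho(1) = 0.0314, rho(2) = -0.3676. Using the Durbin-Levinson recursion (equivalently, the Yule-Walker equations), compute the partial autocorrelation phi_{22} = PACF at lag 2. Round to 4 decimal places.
\phi_{22} = -0.3689

The PACF at lag k is phi_{kk}, the last component of the solution
to the Yule-Walker system G_k phi = r_k where
  (G_k)_{ij} = rho(|i - j|), (r_k)_i = rho(i), i,j = 1..k.
Equivalently, Durbin-Levinson gives phi_{kk} iteratively:
  phi_{11} = rho(1)
  phi_{kk} = [rho(k) - sum_{j=1..k-1} phi_{k-1,j} rho(k-j)]
            / [1 - sum_{j=1..k-1} phi_{k-1,j} rho(j)],
  phi_{k,j} = phi_{k-1,j} - phi_{kk} phi_{k-1,k-j},  j = 1..k-1.
Step k = 1:
  phi_11 = rho(1) = 0.0314.
Step k = 2:
  phi_22 = [rho(2) - phi_11 rho(1)] / [1 - phi_11 rho(1)] = [-0.3676 - (0.0314)(0.0314)] / [1 - (0.0314)(0.0314)]
         = -0.36858596 / 0.99901404 = -0.3689.
Therefore phi_{22} = -0.3689.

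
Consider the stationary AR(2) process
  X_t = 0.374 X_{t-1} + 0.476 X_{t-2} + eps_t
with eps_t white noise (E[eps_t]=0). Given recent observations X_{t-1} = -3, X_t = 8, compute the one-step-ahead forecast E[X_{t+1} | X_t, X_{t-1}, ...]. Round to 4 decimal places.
E[X_{t+1} \mid \mathcal F_t] = 1.5640

For an AR(p) model X_t = c + sum_i phi_i X_{t-i} + eps_t, the
one-step-ahead conditional mean is
  E[X_{t+1} | X_t, ...] = c + sum_i phi_i X_{t+1-i}.
Substitute known values:
  E[X_{t+1} | ...] = (0.374) * (8) + (0.476) * (-3)
                   = 1.5640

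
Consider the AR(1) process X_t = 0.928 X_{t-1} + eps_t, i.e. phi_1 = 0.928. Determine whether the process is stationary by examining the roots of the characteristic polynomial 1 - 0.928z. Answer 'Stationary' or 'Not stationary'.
\text{Stationary}

The AR(p) characteristic polynomial is P(z) = 1 - 0.928z.
Stationarity requires all roots to lie outside the unit circle, i.e. |z| > 1 for every root.
This is linear in z: 1 + (-0.928) z = 0  =>  z = -1/(-0.928) = 1.077586,  |z| = 1.077586.
Moduli of all roots: 1.0776.
All moduli strictly greater than 1? Yes.
Verdict: Stationary.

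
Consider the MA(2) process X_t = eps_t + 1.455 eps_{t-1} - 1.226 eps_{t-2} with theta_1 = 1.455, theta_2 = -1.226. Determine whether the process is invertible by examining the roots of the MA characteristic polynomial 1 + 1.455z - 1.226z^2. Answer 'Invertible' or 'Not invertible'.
\text{Not invertible}

The MA(q) characteristic polynomial is P(z) = 1 + 1.455z - 1.226z^2.
Invertibility requires all roots to lie outside the unit circle, i.e. |z| > 1 for every root.
Set 1 + (1.455) z + (-1.226) z^2 = 0, i.e. a z^2 + b z + c = 0 with a = -1.226, b = 1.455, c = 1.
Discriminant D = b^2 - 4ac = (1.455)^2 - 4*(-1.226)*1 = 2.117025 - (-4.904) = 7.021025.
D >= 0, so the roots are real: z = (-b +/- sqrt(D)) / (2a) = (-1.455 +/- 2.649722) / (-2.452).
  z_1 = (-1.455 + 2.649722) / (-2.452) = -0.4872,   |z_1| = 0.4872.
  z_2 = (-1.455 - 2.649722) / (-2.452) = 1.674,   |z_2| = 1.674.
Moduli of all roots: 0.4872, 1.6740.
All moduli strictly greater than 1? No.
Verdict: Not invertible.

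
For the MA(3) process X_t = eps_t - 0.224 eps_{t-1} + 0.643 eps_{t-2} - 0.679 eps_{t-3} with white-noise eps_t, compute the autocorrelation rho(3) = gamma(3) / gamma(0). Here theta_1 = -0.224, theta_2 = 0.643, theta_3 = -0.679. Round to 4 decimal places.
\rho(3) = -0.3528

For an MA(q) process with theta_0 = 1, the autocovariance is
  gamma(k) = sigma^2 * sum_{i=0..q-k} theta_i * theta_{i+k},
and rho(k) = gamma(k) / gamma(0). Sigma^2 cancels.
  numerator   = (1)*(-0.679) = -0.679.
  denominator = (1)^2 + (-0.224)^2 + (0.643)^2 + (-0.679)^2 = 1.924666.
  rho(3) = -0.679 / 1.924666 = -0.3528.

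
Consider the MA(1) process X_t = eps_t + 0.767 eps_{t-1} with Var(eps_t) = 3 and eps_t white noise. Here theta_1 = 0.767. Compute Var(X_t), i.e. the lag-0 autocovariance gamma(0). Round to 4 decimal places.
\gamma(0) = 4.7649

For an MA(q) process X_t = eps_t + sum_i theta_i eps_{t-i} with
Var(eps_t) = sigma^2, the variance is
  gamma(0) = sigma^2 * (1 + sum_i theta_i^2).
  sum_i theta_i^2 = (0.767)^2 = 0.588289.
  gamma(0) = 3 * (1 + 0.588289) = 3 * 1.588289 = 4.764867, which rounds to 4.7649.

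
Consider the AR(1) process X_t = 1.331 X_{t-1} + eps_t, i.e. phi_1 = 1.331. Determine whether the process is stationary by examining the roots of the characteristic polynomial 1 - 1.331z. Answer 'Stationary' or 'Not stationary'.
\text{Not stationary}

The AR(p) characteristic polynomial is P(z) = 1 - 1.331z.
Stationarity requires all roots to lie outside the unit circle, i.e. |z| > 1 for every root.
This is linear in z: 1 + (-1.331) z = 0  =>  z = -1/(-1.331) = 0.751315,  |z| = 0.751315.
Moduli of all roots: 0.7513.
All moduli strictly greater than 1? No.
Verdict: Not stationary.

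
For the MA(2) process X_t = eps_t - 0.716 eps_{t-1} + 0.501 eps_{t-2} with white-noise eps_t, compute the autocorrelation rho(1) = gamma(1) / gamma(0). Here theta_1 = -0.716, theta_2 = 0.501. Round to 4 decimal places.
\rho(1) = -0.6094

For an MA(q) process with theta_0 = 1, the autocovariance is
  gamma(k) = sigma^2 * sum_{i=0..q-k} theta_i * theta_{i+k},
and rho(k) = gamma(k) / gamma(0). Sigma^2 cancels.
  numerator   = (1)*(-0.716) + (-0.716)*(0.501) = -1.074716.
  denominator = (1)^2 + (-0.716)^2 + (0.501)^2 = 1.763657.
  rho(1) = -1.074716 / 1.763657 = -0.6094.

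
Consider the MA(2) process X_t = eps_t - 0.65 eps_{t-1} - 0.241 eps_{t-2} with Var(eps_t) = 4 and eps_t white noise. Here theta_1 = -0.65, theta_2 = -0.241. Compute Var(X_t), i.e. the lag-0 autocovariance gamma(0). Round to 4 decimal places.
\gamma(0) = 5.9223

For an MA(q) process X_t = eps_t + sum_i theta_i eps_{t-i} with
Var(eps_t) = sigma^2, the variance is
  gamma(0) = sigma^2 * (1 + sum_i theta_i^2).
  sum_i theta_i^2 = (-0.65)^2 + (-0.241)^2 = 0.4225 + 0.058081 = 0.480581.
  gamma(0) = 4 * (1 + 0.480581) = 4 * 1.480581 = 5.922324, which rounds to 5.9223.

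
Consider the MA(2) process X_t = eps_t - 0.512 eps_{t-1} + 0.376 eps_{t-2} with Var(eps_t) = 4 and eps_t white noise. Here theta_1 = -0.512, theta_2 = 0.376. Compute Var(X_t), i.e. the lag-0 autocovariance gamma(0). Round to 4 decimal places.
\gamma(0) = 5.6141

For an MA(q) process X_t = eps_t + sum_i theta_i eps_{t-i} with
Var(eps_t) = sigma^2, the variance is
  gamma(0) = sigma^2 * (1 + sum_i theta_i^2).
  sum_i theta_i^2 = (-0.512)^2 + (0.376)^2 = 0.262144 + 0.141376 = 0.40352.
  gamma(0) = 4 * (1 + 0.40352) = 4 * 1.40352 = 5.61408, which rounds to 5.6141.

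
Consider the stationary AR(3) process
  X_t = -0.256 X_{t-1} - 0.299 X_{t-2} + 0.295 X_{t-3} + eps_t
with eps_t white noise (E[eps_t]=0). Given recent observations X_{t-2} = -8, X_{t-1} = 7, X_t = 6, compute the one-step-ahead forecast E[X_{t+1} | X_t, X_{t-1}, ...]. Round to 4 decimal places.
E[X_{t+1} \mid \mathcal F_t] = -5.9890

For an AR(p) model X_t = c + sum_i phi_i X_{t-i} + eps_t, the
one-step-ahead conditional mean is
  E[X_{t+1} | X_t, ...] = c + sum_i phi_i X_{t+1-i}.
Substitute known values:
  E[X_{t+1} | ...] = (-0.256) * (6) + (-0.299) * (7) + (0.295) * (-8)
                   = -5.9890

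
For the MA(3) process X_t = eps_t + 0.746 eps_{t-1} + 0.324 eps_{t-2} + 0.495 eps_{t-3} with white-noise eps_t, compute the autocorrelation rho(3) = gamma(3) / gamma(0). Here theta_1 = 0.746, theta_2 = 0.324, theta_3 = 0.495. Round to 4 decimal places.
\rho(3) = 0.2596

For an MA(q) process with theta_0 = 1, the autocovariance is
  gamma(k) = sigma^2 * sum_{i=0..q-k} theta_i * theta_{i+k},
and rho(k) = gamma(k) / gamma(0). Sigma^2 cancels.
  numerator   = (1)*(0.495) = 0.495.
  denominator = (1)^2 + (0.746)^2 + (0.324)^2 + (0.495)^2 = 1.906517.
  rho(3) = 0.495 / 1.906517 = 0.2596.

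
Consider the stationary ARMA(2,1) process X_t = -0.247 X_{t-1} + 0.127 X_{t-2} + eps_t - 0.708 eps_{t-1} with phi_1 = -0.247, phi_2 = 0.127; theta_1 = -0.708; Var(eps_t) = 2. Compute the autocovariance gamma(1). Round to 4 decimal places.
\gamma(1) = -2.8110

Multiply the model equation by X_{t-k} and take expectations. With theta_0 = psi_0 = 1 and psi_j the MA(infinity) weights, this gives
  gamma(k) - sum_i phi_i gamma(k-i) = c_k,
  c_k = sigma^2 * sum_{j=k..q} theta_j psi_{j-k}   (c_k = 0 for k > q),
using gamma(-m) = gamma(m).
psi-weights needed (psi_j = theta_j + sum_i phi_i psi_{j-i}):
  psi_1 = theta_1 + phi_1 = -0.708 + (-0.247) = -0.955
Right-hand sides:
  c_0 = sigma^2 (1 + theta_1 psi_1) = 2 * (1 + (-0.708)(-0.955)) = 2 * 1.67614 = 3.35228
  c_1 = sigma^2 theta_1 = 2 * (-0.708) = -1.416
  c_2 = 0
Equations for k = 0, 1, 2 (AR order 2, c_2 = 0):
  (E0) gamma(0) = phi_1 gamma(1) + phi_2 gamma(2) + c_0
  (E1) gamma(1) = phi_1 gamma(0) + phi_2 gamma(1) + c_1
  (E2) gamma(2) = phi_1 gamma(1) + phi_2 gamma(0)
From (E1): gamma(1) = A gamma(0) + B with
  A = phi_1 / (1 - phi_2) = -0.247 / 0.873 = -0.282932,   B = c_1 / (1 - phi_2) = -1.416 / 0.873 = -1.621993.
Insert (E2) into (E0): gamma(0) (1 - phi_2^2) = phi_1 (1 + phi_2) gamma(1) + c_0.
  phi_1 (1 + phi_2) = (-0.247)(1.127) = -0.278369,   1 - phi_2^2 = 0.983871.
Replace gamma(1) by A gamma(0) + B and collect gamma(0):
  gamma(0) [0.983871 - (-0.278369)(-0.282932)] = (-0.278369)(-1.621993) + 3.35228
  gamma(0) * 0.905111 = 3.803793
  gamma(0) = 3.803793 / 0.905111 = 4.202569.
  gamma(1) = A gamma(0) + B = (-0.282932)(4.202569) + (-1.621993) = -2.811036.
Therefore gamma(1) = -2.8110 (to 4 decimal places).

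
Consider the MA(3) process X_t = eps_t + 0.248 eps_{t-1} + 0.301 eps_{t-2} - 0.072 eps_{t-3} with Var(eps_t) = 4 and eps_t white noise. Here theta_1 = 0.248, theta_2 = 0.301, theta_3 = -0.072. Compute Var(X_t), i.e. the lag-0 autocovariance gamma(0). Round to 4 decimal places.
\gamma(0) = 4.6292

For an MA(q) process X_t = eps_t + sum_i theta_i eps_{t-i} with
Var(eps_t) = sigma^2, the variance is
  gamma(0) = sigma^2 * (1 + sum_i theta_i^2).
  sum_i theta_i^2 = (0.248)^2 + (0.301)^2 + (-0.072)^2 = 0.061504 + 0.090601 + 0.005184 = 0.157289.
  gamma(0) = 4 * (1 + 0.157289) = 4 * 1.157289 = 4.629156, which rounds to 4.6292.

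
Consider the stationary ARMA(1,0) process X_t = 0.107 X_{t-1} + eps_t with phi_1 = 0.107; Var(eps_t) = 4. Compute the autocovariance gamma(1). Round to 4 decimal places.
\gamma(1) = 0.4330

Multiply the model equation by X_{t-k} and take expectations. With theta_0 = psi_0 = 1 and psi_j the MA(infinity) weights, this gives
  gamma(k) - sum_i phi_i gamma(k-i) = c_k,
  c_k = sigma^2 * sum_{j=k..q} theta_j psi_{j-k}   (c_k = 0 for k > q),
using gamma(-m) = gamma(m).
Pure AR (q = 0): c_0 = sigma^2 = 4, c_k = 0 for k >= 1.
Equations for k = 0 and k = 1 (AR order 1):
  gamma(0) = phi_1 gamma(1) + c_0
  gamma(1) = phi_1 gamma(0) + c_1
Substituting the second into the first: gamma(0) (1 - phi_1^2) = c_0 + phi_1 c_1, so
  gamma(0) = c_0 / (1 - phi_1^2) = 4 / (1 - (0.107)^2) = 4 / 0.988551 = 4.046326.
  gamma(1) = phi_1 gamma(0) = (0.107)(4.046326) = 0.432957.
Therefore gamma(1) = 0.4330 (to 4 decimal places).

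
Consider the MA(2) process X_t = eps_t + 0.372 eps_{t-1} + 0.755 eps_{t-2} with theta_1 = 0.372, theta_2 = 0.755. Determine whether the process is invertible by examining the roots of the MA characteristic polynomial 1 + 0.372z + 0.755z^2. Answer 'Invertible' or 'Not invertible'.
\text{Invertible}

The MA(q) characteristic polynomial is P(z) = 1 + 0.372z + 0.755z^2.
Invertibility requires all roots to lie outside the unit circle, i.e. |z| > 1 for every root.
Set 1 + (0.372) z + (0.755) z^2 = 0, i.e. a z^2 + b z + c = 0 with a = 0.755, b = 0.372, c = 1.
Discriminant D = b^2 - 4ac = (0.372)^2 - 4*(0.755)*1 = 0.138384 - (3.02) = -2.881616.
D < 0, so the roots are the complex-conjugate pair z = (-b +/- i sqrt(-D)) / (2a) = -0.2464 +/- 1.1242i.
For a conjugate pair |z|^2 = z * conj(z) = (product of roots) = c/a = 1/(0.755) = 1.324503, so |z| = sqrt(1.324503) = 1.1509 for both roots.
Moduli of all roots: 1.1509, 1.1509.
All moduli strictly greater than 1? Yes.
Verdict: Invertible.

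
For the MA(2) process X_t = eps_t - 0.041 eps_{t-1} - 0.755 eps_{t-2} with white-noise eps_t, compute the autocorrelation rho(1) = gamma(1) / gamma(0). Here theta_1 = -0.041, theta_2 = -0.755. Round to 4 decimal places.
\rho(1) = -0.0064

For an MA(q) process with theta_0 = 1, the autocovariance is
  gamma(k) = sigma^2 * sum_{i=0..q-k} theta_i * theta_{i+k},
and rho(k) = gamma(k) / gamma(0). Sigma^2 cancels.
  numerator   = (1)*(-0.041) + (-0.041)*(-0.755) = -0.010045.
  denominator = (1)^2 + (-0.041)^2 + (-0.755)^2 = 1.571706.
  rho(1) = -0.010045 / 1.571706 = -0.0064.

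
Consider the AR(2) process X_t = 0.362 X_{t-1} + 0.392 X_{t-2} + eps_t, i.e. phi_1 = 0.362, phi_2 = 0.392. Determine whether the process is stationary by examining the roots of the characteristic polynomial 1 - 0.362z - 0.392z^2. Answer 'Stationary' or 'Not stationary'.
\text{Stationary}

The AR(p) characteristic polynomial is P(z) = 1 - 0.362z - 0.392z^2.
Stationarity requires all roots to lie outside the unit circle, i.e. |z| > 1 for every root.
Set 1 + (-0.362) z + (-0.392) z^2 = 0, i.e. a z^2 + b z + c = 0 with a = -0.392, b = -0.362, c = 1.
Discriminant D = b^2 - 4ac = (-0.362)^2 - 4*(-0.392)*1 = 0.131044 - (-1.568) = 1.699044.
D >= 0, so the roots are real: z = (-b +/- sqrt(D)) / (2a) = (0.362 +/- 1.303474) / (-0.784).
  z_1 = (0.362 + 1.303474) / (-0.784) = -2.1243,   |z_1| = 2.1243.
  z_2 = (0.362 - 1.303474) / (-0.784) = 1.2009,   |z_2| = 1.2009.
Moduli of all roots: 2.1243, 1.2009.
All moduli strictly greater than 1? Yes.
Verdict: Stationary.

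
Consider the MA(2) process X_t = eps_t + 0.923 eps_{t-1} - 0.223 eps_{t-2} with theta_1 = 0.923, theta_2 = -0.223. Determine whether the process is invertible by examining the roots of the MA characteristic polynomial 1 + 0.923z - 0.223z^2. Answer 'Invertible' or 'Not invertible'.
\text{Not invertible}

The MA(q) characteristic polynomial is P(z) = 1 + 0.923z - 0.223z^2.
Invertibility requires all roots to lie outside the unit circle, i.e. |z| > 1 for every root.
Set 1 + (0.923) z + (-0.223) z^2 = 0, i.e. a z^2 + b z + c = 0 with a = -0.223, b = 0.923, c = 1.
Discriminant D = b^2 - 4ac = (0.923)^2 - 4*(-0.223)*1 = 0.851929 - (-0.892) = 1.743929.
D >= 0, so the roots are real: z = (-b +/- sqrt(D)) / (2a) = (-0.923 +/- 1.320579) / (-0.446).
  z_1 = (-0.923 + 1.320579) / (-0.446) = -0.8914,   |z_1| = 0.8914.
  z_2 = (-0.923 - 1.320579) / (-0.446) = 5.0304,   |z_2| = 5.0304.
Moduli of all roots: 0.8914, 5.0304.
All moduli strictly greater than 1? No.
Verdict: Not invertible.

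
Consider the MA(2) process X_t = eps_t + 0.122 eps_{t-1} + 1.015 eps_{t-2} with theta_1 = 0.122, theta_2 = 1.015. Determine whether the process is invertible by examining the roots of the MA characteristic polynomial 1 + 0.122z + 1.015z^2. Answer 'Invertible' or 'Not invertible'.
\text{Not invertible}

The MA(q) characteristic polynomial is P(z) = 1 + 0.122z + 1.015z^2.
Invertibility requires all roots to lie outside the unit circle, i.e. |z| > 1 for every root.
Set 1 + (0.122) z + (1.015) z^2 = 0, i.e. a z^2 + b z + c = 0 with a = 1.015, b = 0.122, c = 1.
Discriminant D = b^2 - 4ac = (0.122)^2 - 4*(1.015)*1 = 0.014884 - (4.06) = -4.045116.
D < 0, so the roots are the complex-conjugate pair z = (-b +/- i sqrt(-D)) / (2a) = -0.0601 +/- 0.9908i.
For a conjugate pair |z|^2 = z * conj(z) = (product of roots) = c/a = 1/(1.015) = 0.985222, so |z| = sqrt(0.985222) = 0.9926 for both roots.
Moduli of all roots: 0.9926, 0.9926.
All moduli strictly greater than 1? No.
Verdict: Not invertible.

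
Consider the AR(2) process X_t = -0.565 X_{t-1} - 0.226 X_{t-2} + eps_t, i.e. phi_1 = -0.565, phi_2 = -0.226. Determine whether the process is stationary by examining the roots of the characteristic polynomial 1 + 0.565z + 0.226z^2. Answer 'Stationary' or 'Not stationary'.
\text{Stationary}

The AR(p) characteristic polynomial is P(z) = 1 + 0.565z + 0.226z^2.
Stationarity requires all roots to lie outside the unit circle, i.e. |z| > 1 for every root.
Set 1 + (0.565) z + (0.226) z^2 = 0, i.e. a z^2 + b z + c = 0 with a = 0.226, b = 0.565, c = 1.
Discriminant D = b^2 - 4ac = (0.565)^2 - 4*(0.226)*1 = 0.319225 - (0.904) = -0.584775.
D < 0, so the roots are the complex-conjugate pair z = (-b +/- i sqrt(-D)) / (2a) = -1.25 +/- 1.6918i.
For a conjugate pair |z|^2 = z * conj(z) = (product of roots) = c/a = 1/(0.226) = 4.424779, so |z| = sqrt(4.424779) = 2.1035 for both roots.
Moduli of all roots: 2.1035, 2.1035.
All moduli strictly greater than 1? Yes.
Verdict: Stationary.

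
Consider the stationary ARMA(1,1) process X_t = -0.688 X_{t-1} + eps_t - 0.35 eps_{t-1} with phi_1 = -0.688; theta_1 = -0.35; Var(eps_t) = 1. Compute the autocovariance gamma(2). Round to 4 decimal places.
\gamma(2) = 1.6825

Multiply the model equation by X_{t-k} and take expectations. With theta_0 = psi_0 = 1 and psi_j the MA(infinity) weights, this gives
  gamma(k) - sum_i phi_i gamma(k-i) = c_k,
  c_k = sigma^2 * sum_{j=k..q} theta_j psi_{j-k}   (c_k = 0 for k > q),
using gamma(-m) = gamma(m).
psi-weights needed (psi_j = theta_j + sum_i phi_i psi_{j-i}):
  psi_1 = theta_1 + phi_1 = -0.35 + (-0.688) = -1.038
Right-hand sides:
  c_0 = sigma^2 (1 + theta_1 psi_1) = 1 * (1 + (-0.35)(-1.038)) = 1 * 1.3633 = 1.3633
  c_1 = sigma^2 theta_1 = 1 * (-0.35) = -0.35
  c_2 = 0
Equations for k = 0 and k = 1 (AR order 1):
  gamma(0) = phi_1 gamma(1) + c_0
  gamma(1) = phi_1 gamma(0) + c_1
Substituting the second into the first: gamma(0) (1 - phi_1^2) = c_0 + phi_1 c_1, so
  gamma(0) = (c_0 + phi_1 c_1) / (1 - phi_1^2) = (1.3633 + (-0.688)(-0.35)) / (1 - (-0.688)^2) = 1.6041 / 0.526656 = 3.045821.
  gamma(1) = phi_1 gamma(0) + c_1 = (-0.688)(3.045821) + (-0.35) = -2.445525.
For k = 2 (> q): gamma(2) = phi_1 gamma(1) = (-0.688)(-2.445525) = 1.682521.
Therefore gamma(2) = 1.6825 (to 4 decimal places).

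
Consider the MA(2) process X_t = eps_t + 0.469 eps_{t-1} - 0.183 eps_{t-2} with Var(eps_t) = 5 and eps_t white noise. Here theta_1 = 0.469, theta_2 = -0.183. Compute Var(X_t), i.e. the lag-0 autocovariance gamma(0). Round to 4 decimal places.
\gamma(0) = 6.2673

For an MA(q) process X_t = eps_t + sum_i theta_i eps_{t-i} with
Var(eps_t) = sigma^2, the variance is
  gamma(0) = sigma^2 * (1 + sum_i theta_i^2).
  sum_i theta_i^2 = (0.469)^2 + (-0.183)^2 = 0.219961 + 0.033489 = 0.25345.
  gamma(0) = 5 * (1 + 0.25345) = 5 * 1.25345 = 6.26725, which rounds to 6.2673.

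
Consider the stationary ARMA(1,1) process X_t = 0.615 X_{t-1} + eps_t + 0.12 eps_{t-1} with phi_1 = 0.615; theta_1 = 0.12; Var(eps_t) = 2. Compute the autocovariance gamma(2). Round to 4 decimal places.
\gamma(2) = 1.5613

Multiply the model equation by X_{t-k} and take expectations. With theta_0 = psi_0 = 1 and psi_j the MA(infinity) weights, this gives
  gamma(k) - sum_i phi_i gamma(k-i) = c_k,
  c_k = sigma^2 * sum_{j=k..q} theta_j psi_{j-k}   (c_k = 0 for k > q),
using gamma(-m) = gamma(m).
psi-weights needed (psi_j = theta_j + sum_i phi_i psi_{j-i}):
  psi_1 = theta_1 + phi_1 = 0.12 + (0.615) = 0.735
Right-hand sides:
  c_0 = sigma^2 (1 + theta_1 psi_1) = 2 * (1 + (0.12)(0.735)) = 2 * 1.0882 = 2.1764
  c_1 = sigma^2 theta_1 = 2 * (0.12) = 0.24
  c_2 = 0
Equations for k = 0 and k = 1 (AR order 1):
  gamma(0) = phi_1 gamma(1) + c_0
  gamma(1) = phi_1 gamma(0) + c_1
Substituting the second into the first: gamma(0) (1 - phi_1^2) = c_0 + phi_1 c_1, so
  gamma(0) = (c_0 + phi_1 c_1) / (1 - phi_1^2) = (2.1764 + (0.615)(0.24)) / (1 - (0.615)^2) = 2.324 / 0.621775 = 3.737686.
  gamma(1) = phi_1 gamma(0) + c_1 = (0.615)(3.737686) + (0.24) = 2.538677.
For k = 2 (> q): gamma(2) = phi_1 gamma(1) = (0.615)(2.538677) = 1.561286.
Therefore gamma(2) = 1.5613 (to 4 decimal places).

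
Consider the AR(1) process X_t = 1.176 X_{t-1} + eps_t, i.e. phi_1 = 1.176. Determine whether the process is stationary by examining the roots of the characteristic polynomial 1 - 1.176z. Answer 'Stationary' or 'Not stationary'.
\text{Not stationary}

The AR(p) characteristic polynomial is P(z) = 1 - 1.176z.
Stationarity requires all roots to lie outside the unit circle, i.e. |z| > 1 for every root.
This is linear in z: 1 + (-1.176) z = 0  =>  z = -1/(-1.176) = 0.85034,  |z| = 0.85034.
Moduli of all roots: 0.8503.
All moduli strictly greater than 1? No.
Verdict: Not stationary.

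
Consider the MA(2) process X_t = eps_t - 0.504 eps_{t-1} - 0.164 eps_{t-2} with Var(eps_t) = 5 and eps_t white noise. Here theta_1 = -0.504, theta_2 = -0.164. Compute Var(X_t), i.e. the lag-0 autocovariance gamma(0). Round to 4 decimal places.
\gamma(0) = 6.4046

For an MA(q) process X_t = eps_t + sum_i theta_i eps_{t-i} with
Var(eps_t) = sigma^2, the variance is
  gamma(0) = sigma^2 * (1 + sum_i theta_i^2).
  sum_i theta_i^2 = (-0.504)^2 + (-0.164)^2 = 0.254016 + 0.026896 = 0.280912.
  gamma(0) = 5 * (1 + 0.280912) = 5 * 1.280912 = 6.40456, which rounds to 6.4046.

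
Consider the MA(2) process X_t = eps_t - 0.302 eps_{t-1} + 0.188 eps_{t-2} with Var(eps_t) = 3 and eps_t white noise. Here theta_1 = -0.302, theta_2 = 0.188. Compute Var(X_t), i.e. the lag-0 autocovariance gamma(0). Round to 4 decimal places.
\gamma(0) = 3.3796

For an MA(q) process X_t = eps_t + sum_i theta_i eps_{t-i} with
Var(eps_t) = sigma^2, the variance is
  gamma(0) = sigma^2 * (1 + sum_i theta_i^2).
  sum_i theta_i^2 = (-0.302)^2 + (0.188)^2 = 0.091204 + 0.035344 = 0.126548.
  gamma(0) = 3 * (1 + 0.126548) = 3 * 1.126548 = 3.379644, which rounds to 3.3796.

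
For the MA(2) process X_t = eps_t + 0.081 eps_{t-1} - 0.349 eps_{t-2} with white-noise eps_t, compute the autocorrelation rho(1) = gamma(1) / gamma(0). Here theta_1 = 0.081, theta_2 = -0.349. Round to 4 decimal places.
\rho(1) = 0.0467

For an MA(q) process with theta_0 = 1, the autocovariance is
  gamma(k) = sigma^2 * sum_{i=0..q-k} theta_i * theta_{i+k},
and rho(k) = gamma(k) / gamma(0). Sigma^2 cancels.
  numerator   = (1)*(0.081) + (0.081)*(-0.349) = 0.052731.
  denominator = (1)^2 + (0.081)^2 + (-0.349)^2 = 1.128362.
  rho(1) = 0.052731 / 1.128362 = 0.0467.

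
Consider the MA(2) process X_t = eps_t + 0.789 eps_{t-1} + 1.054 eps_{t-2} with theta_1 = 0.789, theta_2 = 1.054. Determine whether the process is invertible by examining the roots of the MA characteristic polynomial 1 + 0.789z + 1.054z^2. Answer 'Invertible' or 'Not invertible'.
\text{Not invertible}

The MA(q) characteristic polynomial is P(z) = 1 + 0.789z + 1.054z^2.
Invertibility requires all roots to lie outside the unit circle, i.e. |z| > 1 for every root.
Set 1 + (0.789) z + (1.054) z^2 = 0, i.e. a z^2 + b z + c = 0 with a = 1.054, b = 0.789, c = 1.
Discriminant D = b^2 - 4ac = (0.789)^2 - 4*(1.054)*1 = 0.622521 - (4.216) = -3.593479.
D < 0, so the roots are the complex-conjugate pair z = (-b +/- i sqrt(-D)) / (2a) = -0.3743 +/- 0.8993i.
For a conjugate pair |z|^2 = z * conj(z) = (product of roots) = c/a = 1/(1.054) = 0.948767, so |z| = sqrt(0.948767) = 0.974 for both roots.
Moduli of all roots: 0.9740, 0.9740.
All moduli strictly greater than 1? No.
Verdict: Not invertible.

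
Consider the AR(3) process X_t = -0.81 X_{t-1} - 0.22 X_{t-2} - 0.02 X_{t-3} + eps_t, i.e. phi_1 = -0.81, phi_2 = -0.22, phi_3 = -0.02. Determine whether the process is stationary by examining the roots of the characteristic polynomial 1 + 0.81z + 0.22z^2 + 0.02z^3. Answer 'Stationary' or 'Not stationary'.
\text{Stationary}

The AR(p) characteristic polynomial is P(z) = 1 + 0.81z + 0.22z^2 + 0.02z^3.
Stationarity requires all roots to lie outside the unit circle, i.e. |z| > 1 for every root.
Degree 3: look for a simple real root z0 first, then factor out (1 - z/z0) and solve the remaining quadratic.
Testing z0 = -4: P(-4) = 1 + (0.81)(-4) + (0.22)(-4)^2 + (0.02)(-4)^3
  = 1 + (-3.24) + (3.52) + (-1.28) = 0.  So z_0 = -4 is a root, |z_0| = 4.
Divide out the factor (1 + 0.25 z) = (1 - z/z0) (since 1/z0 = -0.25):
  P(z) = (1 + 0.25 z)(1 + (0.56) z + (0.08) z^2)
  [check: z-coef 0.56 - (-0.25) = 0.81; z^2-coef 0.08 - (-0.25)(0.56) = 0.22; z^3-coef -(-0.25)(0.08) = 0.02.]
Remaining roots from the quadratic factor 1 + (0.56) z + (0.08) z^2:
  Set 1 + (0.56) z + (0.08) z^2 = 0, i.e. a z^2 + b z + c = 0 with a = 0.08, b = 0.56, c = 1.
  Discriminant D = b^2 - 4ac = (0.56)^2 - 4*(0.08)*1 = 0.3136 - (0.32) = -0.0064.
  D < 0, so the roots are the complex-conjugate pair z = (-b +/- i sqrt(-D)) / (2a) = -3.5 +/- 0.5i.
  For a conjugate pair |z|^2 = z * conj(z) = (product of roots) = c/a = 1/(0.08) = 12.5, so |z| = sqrt(12.5) = 3.5355 for both roots.
Moduli of all roots: 4.0000, 3.5355, 3.5355.
All moduli strictly greater than 1? Yes.
Verdict: Stationary.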